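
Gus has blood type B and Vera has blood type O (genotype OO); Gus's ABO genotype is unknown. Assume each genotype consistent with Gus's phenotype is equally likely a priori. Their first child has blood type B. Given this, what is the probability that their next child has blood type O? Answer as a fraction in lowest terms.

1/6

Possible genotypes: Gus ∈ {BB, BO}; Vera ∈ {OO}.
Weight each parental genotype pair by prior × P(type-B child):
  BB × OO: posterior weight 2/3; P(next child type O) = 0.
  BO × OO: posterior weight 1/3; P(next child type O) = 1/2.
Weighted sum = 1/6.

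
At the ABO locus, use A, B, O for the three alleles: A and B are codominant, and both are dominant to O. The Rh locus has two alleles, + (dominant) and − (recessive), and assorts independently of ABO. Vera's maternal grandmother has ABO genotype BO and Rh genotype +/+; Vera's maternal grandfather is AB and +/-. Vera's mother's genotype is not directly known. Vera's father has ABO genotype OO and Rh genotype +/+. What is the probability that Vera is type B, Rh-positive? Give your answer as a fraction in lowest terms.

1/2

Vera's mother's ABO genotype from BO × AB: 1/4 AB, 1/4 AO, 1/4 BB, 1/4 BO.
Crossing each possibility with the father OO and summing P(type B): 1/4·1/2 + 1/4·0 + 1/4·1 + 1/4·1/2 = 1/2.
Similarly for Rh via the mother's Rh distribution: P(Rh+) = 1.
Independent loci: 1/2 × 1 = 1/2.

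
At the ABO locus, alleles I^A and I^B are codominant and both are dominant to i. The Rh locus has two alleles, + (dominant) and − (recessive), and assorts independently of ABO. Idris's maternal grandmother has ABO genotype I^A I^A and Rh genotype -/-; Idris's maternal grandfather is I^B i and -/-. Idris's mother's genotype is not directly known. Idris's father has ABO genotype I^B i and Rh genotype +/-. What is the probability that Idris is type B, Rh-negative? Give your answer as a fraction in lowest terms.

Idris's mother's ABO genotype from I^A I^A × I^B i: 1/2 I^A I^B, 1/2 I^A i.
Crossing each possibility with the father I^B i and summing P(type B): 1/2·1/2 + 1/2·1/4 = 3/8.
Similarly for Rh via the mother's Rh distribution: P(Rh-) = 1/2.
Independent loci: 3/8 × 1/2 = 3/16.

3/16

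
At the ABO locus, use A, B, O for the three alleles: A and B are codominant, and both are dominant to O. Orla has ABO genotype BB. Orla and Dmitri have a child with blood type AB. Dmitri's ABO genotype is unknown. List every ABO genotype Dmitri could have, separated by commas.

For each candidate genotype of Dmitri, check whether crossing it with BB can produce every observed child phenotype.
  AA → possible child types {AB} ✓
  AB → possible child types {B, AB} ✓
  AO → possible child types {B, AB} ✓
  BB → possible child types {B} ✗
  BO → possible child types {B} ✗
  OO → possible child types {B} ✗

AA, AB, AO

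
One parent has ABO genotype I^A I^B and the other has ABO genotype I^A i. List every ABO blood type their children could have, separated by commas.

Gametes from I^A I^B × I^A i give offspring ABO genotypes I^A I^A, I^A I^B, I^A i, I^B i, i.e. phenotypes A, B, AB.

A, B, AB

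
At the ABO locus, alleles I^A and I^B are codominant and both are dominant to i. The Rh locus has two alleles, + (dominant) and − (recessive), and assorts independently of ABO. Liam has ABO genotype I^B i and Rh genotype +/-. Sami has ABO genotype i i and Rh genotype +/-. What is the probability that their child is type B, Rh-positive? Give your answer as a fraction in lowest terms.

3/8

ABO cross I^B i × i i → offspring phenotypes: 1/2 O, 1/2 B.
Rh cross +/- × +/- → 3/4 Rh+, 1/4 Rh-.
Independent loci: P(type B, Rh-positive) = 1/2 × 3/4 = 3/8.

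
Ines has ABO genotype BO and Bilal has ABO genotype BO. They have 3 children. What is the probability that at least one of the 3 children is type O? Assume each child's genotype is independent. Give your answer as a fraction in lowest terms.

ABO cross BO × BO → 1/4 O, 3/4 B.
So P(type O) = 1/4 per child.
P(none) = (3/4)^3 = 27/64; P(at least one) = 1 − 27/64 = 37/64.

37/64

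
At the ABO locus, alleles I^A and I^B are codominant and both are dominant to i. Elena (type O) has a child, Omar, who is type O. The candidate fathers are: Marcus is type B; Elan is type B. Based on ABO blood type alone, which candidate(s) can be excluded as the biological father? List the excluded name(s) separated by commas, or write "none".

A candidate is excluded only if no genotype consistent with his phenotype could produce a type O child with a type O mother.
Every candidate has at least one consistent genotype combination, so none can be excluded.

none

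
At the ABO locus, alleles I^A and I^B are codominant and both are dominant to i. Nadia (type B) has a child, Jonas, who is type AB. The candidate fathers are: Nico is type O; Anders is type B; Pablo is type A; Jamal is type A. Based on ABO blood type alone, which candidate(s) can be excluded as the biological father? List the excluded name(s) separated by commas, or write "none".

A candidate is excluded only if no genotype consistent with his phenotype could produce a type AB child with a type B mother.
Nico (type O): no genotype consistent with that phenotype can produce a type-AB child with a type-B mother.
Anders (type B): no genotype consistent with that phenotype can produce a type-AB child with a type-B mother.

Nico, Anders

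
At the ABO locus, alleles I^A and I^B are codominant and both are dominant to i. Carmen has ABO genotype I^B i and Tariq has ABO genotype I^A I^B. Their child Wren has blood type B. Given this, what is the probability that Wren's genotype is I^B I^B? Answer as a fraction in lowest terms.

Cross I^B i × I^A I^B → 1/4 I^A I^B, 1/4 I^A i, 1/4 I^B I^B, 1/4 I^B i.
Type-B genotypes among offspring: I^B I^B (1/4), I^B i (1/4); total 1/2.
P(I^B I^B | type B) = (1/4) / (1/2) = 1/2.

1/2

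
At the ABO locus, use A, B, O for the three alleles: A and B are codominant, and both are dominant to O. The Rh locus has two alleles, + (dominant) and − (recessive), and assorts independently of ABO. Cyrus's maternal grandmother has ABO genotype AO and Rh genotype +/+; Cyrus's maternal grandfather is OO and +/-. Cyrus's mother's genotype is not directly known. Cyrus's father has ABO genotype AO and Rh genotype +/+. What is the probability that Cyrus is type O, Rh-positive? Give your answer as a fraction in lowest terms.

Cyrus's mother's ABO genotype from AO × OO: 1/2 AO, 1/2 OO.
Crossing each possibility with the father AO and summing P(type O): 1/2·1/4 + 1/2·1/2 = 3/8.
Similarly for Rh via the mother's Rh distribution: P(Rh+) = 1.
Independent loci: 3/8 × 1 = 3/8.

3/8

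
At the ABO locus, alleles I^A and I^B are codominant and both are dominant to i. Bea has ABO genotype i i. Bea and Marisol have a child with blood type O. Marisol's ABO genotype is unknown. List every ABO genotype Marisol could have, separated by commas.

For each candidate genotype of Marisol, check whether crossing it with i i can produce every observed child phenotype.
  I^A I^A → possible child types {A} ✗
  I^A I^B → possible child types {A, B} ✗
  I^A i → possible child types {O, A} ✓
  I^B I^B → possible child types {B} ✗
  I^B i → possible child types {O, B} ✓
  i i → possible child types {O} ✓

I^A i, I^B i, i i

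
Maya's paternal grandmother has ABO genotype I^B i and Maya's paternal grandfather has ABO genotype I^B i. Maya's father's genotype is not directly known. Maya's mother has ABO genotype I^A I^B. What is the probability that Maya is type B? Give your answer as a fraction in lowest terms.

1/2

Maya's father's ABO genotype from I^B i × I^B i: 1/4 I^B I^B, 1/2 I^B i, 1/4 i i.
Crossing each possibility with the mother I^A I^B and summing P(type B): 1/4·1/2 + 1/2·1/2 + 1/4·1/2 = 1/2.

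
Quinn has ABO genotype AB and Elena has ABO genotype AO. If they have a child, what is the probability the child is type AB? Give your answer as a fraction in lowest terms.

ABO cross AB × AO → offspring phenotypes: 1/2 A, 1/4 B, 1/4 AB.
So P(type AB) = 1/4.

1/4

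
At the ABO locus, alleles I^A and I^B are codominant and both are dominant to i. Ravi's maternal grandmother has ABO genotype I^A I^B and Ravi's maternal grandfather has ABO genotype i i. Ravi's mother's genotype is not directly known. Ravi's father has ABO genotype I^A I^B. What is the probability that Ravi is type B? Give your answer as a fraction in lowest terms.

Ravi's mother's ABO genotype from I^A I^B × i i: 1/2 I^A i, 1/2 I^B i.
Crossing each possibility with the father I^A I^B and summing P(type B): 1/2·1/4 + 1/2·1/2 = 3/8.

3/8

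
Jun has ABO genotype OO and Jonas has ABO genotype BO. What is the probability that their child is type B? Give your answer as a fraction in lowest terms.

1/2

ABO cross OO × BO → offspring phenotypes: 1/2 O, 1/2 B.
So P(type B) = 1/2.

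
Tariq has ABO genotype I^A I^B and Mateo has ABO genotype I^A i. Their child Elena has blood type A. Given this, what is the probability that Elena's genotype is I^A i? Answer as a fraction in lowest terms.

1/2

Cross I^A I^B × I^A i → 1/4 I^A I^A, 1/4 I^A I^B, 1/4 I^A i, 1/4 I^B i.
Type-A genotypes among offspring: I^A I^A (1/4), I^A i (1/4); total 1/2.
P(I^A i | type A) = (1/4) / (1/2) = 1/2.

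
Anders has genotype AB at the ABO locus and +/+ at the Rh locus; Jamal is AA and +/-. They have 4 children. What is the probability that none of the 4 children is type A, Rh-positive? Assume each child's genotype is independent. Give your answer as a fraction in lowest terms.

1/16

ABO cross AB × AA → 1/2 A, 1/2 AB.
Rh cross +/+ × +/- → 1 Rh+; so P(type A, Rh-positive) = 1/2 × 1 = 1/2 per child.
P(not type A, Rh-positive) = 1/2 for one child; (1/2)^4 = 1/16.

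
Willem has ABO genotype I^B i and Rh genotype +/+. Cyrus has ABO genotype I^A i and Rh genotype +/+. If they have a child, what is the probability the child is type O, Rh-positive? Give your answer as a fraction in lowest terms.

1/4

ABO cross I^B i × I^A i → offspring phenotypes: 1/4 O, 1/4 A, 1/4 B, 1/4 AB.
Rh cross +/+ × +/+ → 1 Rh+.
Independent loci: P(type O, Rh-positive) = 1/4 × 1 = 1/4.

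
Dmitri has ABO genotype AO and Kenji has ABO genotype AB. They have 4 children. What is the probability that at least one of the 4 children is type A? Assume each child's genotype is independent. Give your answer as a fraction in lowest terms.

ABO cross AO × AB → 1/2 A, 1/4 B, 1/4 AB.
So P(type A) = 1/2 per child.
P(none) = (1/2)^4 = 1/16; P(at least one) = 1 − 1/16 = 15/16.

15/16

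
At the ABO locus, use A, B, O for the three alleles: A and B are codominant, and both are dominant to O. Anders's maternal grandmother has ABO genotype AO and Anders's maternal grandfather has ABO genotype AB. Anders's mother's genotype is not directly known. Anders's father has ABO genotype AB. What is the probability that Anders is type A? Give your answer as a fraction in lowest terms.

3/8

Anders's mother's ABO genotype from AO × AB: 1/4 AA, 1/4 AB, 1/4 AO, 1/4 BO.
Crossing each possibility with the father AB and summing P(type A): 1/4·1/2 + 1/4·1/4 + 1/4·1/2 + 1/4·1/4 = 3/8.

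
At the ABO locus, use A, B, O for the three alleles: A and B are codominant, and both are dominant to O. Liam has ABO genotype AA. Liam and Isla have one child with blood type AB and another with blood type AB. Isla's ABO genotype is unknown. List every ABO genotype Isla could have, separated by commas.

AB, BB, BO

For each candidate genotype of Isla, check whether crossing it with AA can produce every observed child phenotype.
  AA → possible child types {A} ✗
  AB → possible child types {A, AB} ✓
  AO → possible child types {A} ✗
  BB → possible child types {AB} ✓
  BO → possible child types {A, AB} ✓
  OO → possible child types {A} ✗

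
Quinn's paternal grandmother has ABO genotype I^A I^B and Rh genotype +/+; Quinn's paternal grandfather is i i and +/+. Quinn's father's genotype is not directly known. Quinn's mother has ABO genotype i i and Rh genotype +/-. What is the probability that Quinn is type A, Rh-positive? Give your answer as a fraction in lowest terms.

1/4

Quinn's father's ABO genotype from I^A I^B × i i: 1/2 I^A i, 1/2 I^B i.
Crossing each possibility with the mother i i and summing P(type A): 1/2·1/2 + 1/2·0 = 1/4.
Similarly for Rh via the father's Rh distribution: P(Rh+) = 1.
Independent loci: 1/4 × 1 = 1/4.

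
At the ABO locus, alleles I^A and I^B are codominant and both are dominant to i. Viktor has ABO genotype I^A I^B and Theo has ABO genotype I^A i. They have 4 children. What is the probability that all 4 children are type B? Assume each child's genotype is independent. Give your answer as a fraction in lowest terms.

ABO cross I^A I^B × I^A i → 1/2 A, 1/4 B, 1/4 AB.
So P(type B) = 1/4 per child.
All 4 independent: (1/4)^4 = 1/256.

1/256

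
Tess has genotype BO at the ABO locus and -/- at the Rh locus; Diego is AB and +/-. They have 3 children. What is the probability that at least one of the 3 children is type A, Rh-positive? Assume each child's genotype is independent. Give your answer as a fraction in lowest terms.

ABO cross BO × AB → 1/4 A, 1/2 B, 1/4 AB.
Rh cross -/- × +/- → 1/2 Rh+, 1/2 Rh-; so P(type A, Rh-positive) = 1/4 × 1/2 = 1/8 per child.
P(none) = (7/8)^3 = 343/512; P(at least one) = 1 − 343/512 = 169/512.

169/512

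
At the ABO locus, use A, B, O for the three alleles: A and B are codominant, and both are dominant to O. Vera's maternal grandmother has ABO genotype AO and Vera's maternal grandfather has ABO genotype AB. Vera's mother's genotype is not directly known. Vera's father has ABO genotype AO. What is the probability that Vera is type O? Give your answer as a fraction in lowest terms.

1/8

Vera's mother's ABO genotype from AO × AB: 1/4 AA, 1/4 AB, 1/4 AO, 1/4 BO.
Crossing each possibility with the father AO and summing P(type O): 1/4·0 + 1/4·0 + 1/4·1/4 + 1/4·1/4 = 1/8.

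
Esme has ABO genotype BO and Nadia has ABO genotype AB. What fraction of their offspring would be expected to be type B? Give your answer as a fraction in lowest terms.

1/2

ABO cross BO × AB → offspring phenotypes: 1/4 A, 1/2 B, 1/4 AB.
So P(type B) = 1/2.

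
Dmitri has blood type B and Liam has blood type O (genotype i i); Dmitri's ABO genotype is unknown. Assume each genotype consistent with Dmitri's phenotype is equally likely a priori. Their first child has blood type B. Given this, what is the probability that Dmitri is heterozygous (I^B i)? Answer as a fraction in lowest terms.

Possible genotypes: Dmitri ∈ {I^B I^B, I^B i}; Liam ∈ {i i}.
Weight each parental genotype pair by prior × P(type-B child):
  I^B I^B × i i: posterior weight 2/3.
  I^B i × i i: posterior weight 1/3.
Sum the posterior weight over pairs where Dmitri is I^B i: 1/3.

1/3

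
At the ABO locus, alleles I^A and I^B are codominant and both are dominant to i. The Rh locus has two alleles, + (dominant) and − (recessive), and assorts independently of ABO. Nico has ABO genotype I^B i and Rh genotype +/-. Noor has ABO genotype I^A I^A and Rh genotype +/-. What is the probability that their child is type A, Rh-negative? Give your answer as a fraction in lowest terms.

1/8

ABO cross I^B i × I^A I^A → offspring phenotypes: 1/2 A, 1/2 AB.
Rh cross +/- × +/- → 3/4 Rh+, 1/4 Rh-.
Independent loci: P(type A, Rh-negative) = 1/2 × 1/4 = 1/8.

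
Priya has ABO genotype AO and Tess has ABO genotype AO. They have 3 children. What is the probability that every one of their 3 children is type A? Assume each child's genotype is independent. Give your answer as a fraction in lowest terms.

ABO cross AO × AO → 1/4 O, 3/4 A.
So P(type A) = 3/4 per child.
All 3 independent: (3/4)^3 = 27/64.

27/64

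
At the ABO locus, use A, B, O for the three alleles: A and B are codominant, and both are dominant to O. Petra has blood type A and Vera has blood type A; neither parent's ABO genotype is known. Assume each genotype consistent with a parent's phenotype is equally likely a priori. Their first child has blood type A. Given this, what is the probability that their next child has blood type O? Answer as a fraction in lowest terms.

1/20

Possible genotypes: Petra ∈ {AA, AO}; Vera ∈ {AA, AO}.
Weight each parental genotype pair by prior × P(type-A child):
  AA × AA: posterior weight 4/15; P(next child type O) = 0.
  AA × AO: posterior weight 4/15; P(next child type O) = 0.
  AO × AA: posterior weight 4/15; P(next child type O) = 0.
  AO × AO: posterior weight 1/5; P(next child type O) = 1/4.
Weighted sum = 1/20.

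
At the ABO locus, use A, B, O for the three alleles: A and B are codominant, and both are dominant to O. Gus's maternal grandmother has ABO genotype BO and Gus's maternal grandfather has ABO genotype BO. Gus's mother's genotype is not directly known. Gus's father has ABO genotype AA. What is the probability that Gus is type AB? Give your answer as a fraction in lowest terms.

1/2

Gus's mother's ABO genotype from BO × BO: 1/4 BB, 1/2 BO, 1/4 OO.
Crossing each possibility with the father AA and summing P(type AB): 1/4·1 + 1/2·1/2 + 1/4·0 = 1/2.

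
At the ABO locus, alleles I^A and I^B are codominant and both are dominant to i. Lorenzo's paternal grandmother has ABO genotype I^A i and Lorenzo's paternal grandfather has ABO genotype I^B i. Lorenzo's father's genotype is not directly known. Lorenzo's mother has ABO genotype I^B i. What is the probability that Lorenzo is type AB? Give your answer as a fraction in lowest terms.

1/8

Lorenzo's father's ABO genotype from I^A i × I^B i: 1/4 I^A I^B, 1/4 I^A i, 1/4 I^B i, 1/4 i i.
Crossing each possibility with the mother I^B i and summing P(type AB): 1/4·1/4 + 1/4·1/4 + 1/4·0 + 1/4·0 = 1/8.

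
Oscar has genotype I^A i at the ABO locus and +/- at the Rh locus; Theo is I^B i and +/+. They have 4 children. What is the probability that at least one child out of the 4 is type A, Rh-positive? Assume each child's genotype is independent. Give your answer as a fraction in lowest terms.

175/256

ABO cross I^A i × I^B i → 1/4 O, 1/4 A, 1/4 B, 1/4 AB.
Rh cross +/- × +/+ → 1 Rh+; so P(type A, Rh-positive) = 1/4 × 1 = 1/4 per child.
P(none) = (3/4)^4 = 81/256; P(at least one) = 1 − 81/256 = 175/256.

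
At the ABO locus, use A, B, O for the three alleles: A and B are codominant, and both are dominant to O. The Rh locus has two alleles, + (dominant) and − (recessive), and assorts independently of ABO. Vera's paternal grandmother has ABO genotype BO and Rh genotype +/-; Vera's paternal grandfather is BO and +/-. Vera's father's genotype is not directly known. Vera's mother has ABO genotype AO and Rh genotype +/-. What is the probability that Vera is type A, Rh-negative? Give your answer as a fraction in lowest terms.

1/16

Vera's father's ABO genotype from BO × BO: 1/4 BB, 1/2 BO, 1/4 OO.
Crossing each possibility with the mother AO and summing P(type A): 1/4·0 + 1/2·1/4 + 1/4·1/2 = 1/4.
Similarly for Rh via the father's Rh distribution: P(Rh-) = 1/4.
Independent loci: 1/4 × 1/4 = 1/16.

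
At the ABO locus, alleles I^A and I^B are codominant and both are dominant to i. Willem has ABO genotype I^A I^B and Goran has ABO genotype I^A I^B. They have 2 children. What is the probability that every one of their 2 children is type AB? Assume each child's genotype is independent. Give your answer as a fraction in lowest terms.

ABO cross I^A I^B × I^A I^B → 1/4 A, 1/4 B, 1/2 AB.
So P(type AB) = 1/2 per child.
All 2 independent: (1/2)^2 = 1/4.

1/4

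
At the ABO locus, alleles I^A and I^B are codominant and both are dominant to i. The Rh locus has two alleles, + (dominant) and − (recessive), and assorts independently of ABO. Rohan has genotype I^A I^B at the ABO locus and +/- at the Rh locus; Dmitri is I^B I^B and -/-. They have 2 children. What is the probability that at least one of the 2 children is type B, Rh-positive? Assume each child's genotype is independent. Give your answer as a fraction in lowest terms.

ABO cross I^A I^B × I^B I^B → 1/2 B, 1/2 AB.
Rh cross +/- × -/- → 1/2 Rh+, 1/2 Rh-; so P(type B, Rh-positive) = 1/2 × 1/2 = 1/4 per child.
P(none) = (3/4)^2 = 9/16; P(at least one) = 1 − 9/16 = 7/16.

7/16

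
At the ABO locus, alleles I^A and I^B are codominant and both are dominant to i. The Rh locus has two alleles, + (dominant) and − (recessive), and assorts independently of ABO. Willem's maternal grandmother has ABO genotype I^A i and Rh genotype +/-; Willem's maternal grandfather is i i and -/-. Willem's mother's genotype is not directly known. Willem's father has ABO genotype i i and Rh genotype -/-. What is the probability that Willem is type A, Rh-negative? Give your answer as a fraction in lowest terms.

3/16

Willem's mother's ABO genotype from I^A i × i i: 1/2 I^A i, 1/2 i i.
Crossing each possibility with the father i i and summing P(type A): 1/2·1/2 + 1/2·0 = 1/4.
Similarly for Rh via the mother's Rh distribution: P(Rh-) = 3/4.
Independent loci: 1/4 × 3/4 = 3/16.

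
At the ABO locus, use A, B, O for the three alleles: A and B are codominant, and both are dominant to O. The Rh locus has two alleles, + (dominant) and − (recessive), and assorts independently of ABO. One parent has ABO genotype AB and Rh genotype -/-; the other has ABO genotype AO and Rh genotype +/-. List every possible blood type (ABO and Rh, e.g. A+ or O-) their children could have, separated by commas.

Gametes from AB × AO give offspring ABO genotypes AA, AB, AO, BO, i.e. phenotypes A, B, AB.
Rh cross -/- × +/- → phenotypes Rh+, Rh-.
Combining independently: A+, A-, B+, B-, AB+, AB-.

A+, A-, B+, B-, AB+, AB-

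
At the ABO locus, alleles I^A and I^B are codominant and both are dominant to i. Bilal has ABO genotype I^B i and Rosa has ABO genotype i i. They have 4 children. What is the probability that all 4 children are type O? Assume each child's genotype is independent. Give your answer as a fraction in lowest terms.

1/16

ABO cross I^B i × i i → 1/2 O, 1/2 B.
So P(type O) = 1/2 per child.
All 4 independent: (1/2)^4 = 1/16.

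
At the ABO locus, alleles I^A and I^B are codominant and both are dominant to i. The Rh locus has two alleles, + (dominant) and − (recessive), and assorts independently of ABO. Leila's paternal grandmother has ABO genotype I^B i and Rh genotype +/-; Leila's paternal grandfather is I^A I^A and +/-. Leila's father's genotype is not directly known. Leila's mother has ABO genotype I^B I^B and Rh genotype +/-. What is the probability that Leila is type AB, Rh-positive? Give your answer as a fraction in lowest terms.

3/8

Leila's father's ABO genotype from I^B i × I^A I^A: 1/2 I^A I^B, 1/2 I^A i.
Crossing each possibility with the mother I^B I^B and summing P(type AB): 1/2·1/2 + 1/2·1/2 = 1/2.
Similarly for Rh via the father's Rh distribution: P(Rh+) = 3/4.
Independent loci: 1/2 × 3/4 = 3/8.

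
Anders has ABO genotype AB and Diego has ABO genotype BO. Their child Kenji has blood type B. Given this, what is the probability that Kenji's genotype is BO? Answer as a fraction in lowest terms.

Cross AB × BO → 1/4 AB, 1/4 AO, 1/4 BB, 1/4 BO.
Type-B genotypes among offspring: BB (1/4), BO (1/4); total 1/2.
P(BO | type B) = (1/4) / (1/2) = 1/2.

1/2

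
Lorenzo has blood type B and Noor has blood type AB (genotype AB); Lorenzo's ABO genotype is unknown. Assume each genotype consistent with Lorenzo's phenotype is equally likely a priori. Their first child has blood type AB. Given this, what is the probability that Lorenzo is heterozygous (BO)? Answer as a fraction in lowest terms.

Possible genotypes: Lorenzo ∈ {BB, BO}; Noor ∈ {AB}.
Weight each parental genotype pair by prior × P(type-AB child):
  BB × AB: posterior weight 2/3.
  BO × AB: posterior weight 1/3.
Sum the posterior weight over pairs where Lorenzo is BO: 1/3.

1/3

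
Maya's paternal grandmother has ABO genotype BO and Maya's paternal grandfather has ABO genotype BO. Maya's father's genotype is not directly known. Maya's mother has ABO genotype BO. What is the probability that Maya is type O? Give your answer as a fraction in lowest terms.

Maya's father's ABO genotype from BO × BO: 1/4 BB, 1/2 BO, 1/4 OO.
Crossing each possibility with the mother BO and summing P(type O): 1/4·0 + 1/2·1/4 + 1/4·1/2 = 1/4.

1/4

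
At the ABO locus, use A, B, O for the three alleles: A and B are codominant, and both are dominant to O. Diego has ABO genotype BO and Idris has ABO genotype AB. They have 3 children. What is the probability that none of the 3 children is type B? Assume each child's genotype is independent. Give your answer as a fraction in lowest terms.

1/8

ABO cross BO × AB → 1/4 A, 1/2 B, 1/4 AB.
So P(type B) = 1/2 per child.
P(not type B) = 1/2 for one child; (1/2)^3 = 1/8.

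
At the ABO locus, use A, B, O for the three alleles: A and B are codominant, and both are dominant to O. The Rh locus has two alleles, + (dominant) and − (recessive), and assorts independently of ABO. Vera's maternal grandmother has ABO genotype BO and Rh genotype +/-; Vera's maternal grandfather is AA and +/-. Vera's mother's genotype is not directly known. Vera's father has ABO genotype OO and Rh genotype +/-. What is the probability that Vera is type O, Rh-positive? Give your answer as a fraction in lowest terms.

Vera's mother's ABO genotype from BO × AA: 1/2 AB, 1/2 AO.
Crossing each possibility with the father OO and summing P(type O): 1/2·0 + 1/2·1/2 = 1/4.
Similarly for Rh via the mother's Rh distribution: P(Rh+) = 3/4.
Independent loci: 1/4 × 3/4 = 3/16.

3/16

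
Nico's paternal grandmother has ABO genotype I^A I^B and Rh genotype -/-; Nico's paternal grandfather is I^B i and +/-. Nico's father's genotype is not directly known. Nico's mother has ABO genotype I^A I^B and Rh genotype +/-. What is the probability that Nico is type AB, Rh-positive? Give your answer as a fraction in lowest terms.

15/64

Nico's father's ABO genotype from I^A I^B × I^B i: 1/4 I^A I^B, 1/4 I^A i, 1/4 I^B I^B, 1/4 I^B i.
Crossing each possibility with the mother I^A I^B and summing P(type AB): 1/4·1/2 + 1/4·1/4 + 1/4·1/2 + 1/4·1/4 = 3/8.
Similarly for Rh via the father's Rh distribution: P(Rh+) = 5/8.
Independent loci: 3/8 × 5/8 = 15/64.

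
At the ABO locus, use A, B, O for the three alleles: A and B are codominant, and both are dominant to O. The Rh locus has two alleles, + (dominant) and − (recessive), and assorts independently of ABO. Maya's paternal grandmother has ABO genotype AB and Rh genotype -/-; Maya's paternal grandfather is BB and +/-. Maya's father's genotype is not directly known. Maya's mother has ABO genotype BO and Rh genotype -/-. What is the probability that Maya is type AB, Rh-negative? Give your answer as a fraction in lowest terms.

Maya's father's ABO genotype from AB × BB: 1/2 AB, 1/2 BB.
Crossing each possibility with the mother BO and summing P(type AB): 1/2·1/4 + 1/2·0 = 1/8.
Similarly for Rh via the father's Rh distribution: P(Rh-) = 3/4.
Independent loci: 1/8 × 3/4 = 3/32.

3/32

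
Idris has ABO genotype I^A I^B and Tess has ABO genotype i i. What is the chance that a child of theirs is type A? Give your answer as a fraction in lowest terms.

ABO cross I^A I^B × i i → offspring phenotypes: 1/2 A, 1/2 B.
So P(type A) = 1/2.

1/2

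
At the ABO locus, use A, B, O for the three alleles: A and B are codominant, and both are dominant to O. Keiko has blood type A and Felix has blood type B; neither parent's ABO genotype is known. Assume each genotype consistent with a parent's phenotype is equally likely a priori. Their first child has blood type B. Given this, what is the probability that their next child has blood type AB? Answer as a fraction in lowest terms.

Possible genotypes: Keiko ∈ {AA, AO}; Felix ∈ {BB, BO}.
Weight each parental genotype pair by prior × P(type-B child):
  AO × BB: posterior weight 2/3; P(next child type AB) = 1/2.
  AO × BO: posterior weight 1/3; P(next child type AB) = 1/4.
Weighted sum = 5/12.

5/12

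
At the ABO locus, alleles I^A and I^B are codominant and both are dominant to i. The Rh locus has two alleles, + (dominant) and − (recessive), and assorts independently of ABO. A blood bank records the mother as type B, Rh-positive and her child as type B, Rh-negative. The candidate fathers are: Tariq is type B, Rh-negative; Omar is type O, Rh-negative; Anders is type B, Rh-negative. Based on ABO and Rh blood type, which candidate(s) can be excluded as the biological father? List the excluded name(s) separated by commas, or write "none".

none

A candidate is excluded only if no genotype consistent with his phenotype could produce a type B, Rh-negative child with a type B, Rh-positive mother.
Every candidate has at least one consistent genotype combination, so none can be excluded.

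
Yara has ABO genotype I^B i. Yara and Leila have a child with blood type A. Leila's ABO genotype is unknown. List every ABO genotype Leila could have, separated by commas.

For each candidate genotype of Leila, check whether crossing it with I^B i can produce every observed child phenotype.
  I^A I^A → possible child types {A, AB} ✓
  I^A I^B → possible child types {A, B, AB} ✓
  I^A i → possible child types {O, A, B, AB} ✓
  I^B I^B → possible child types {B} ✗
  I^B i → possible child types {O, B} ✗
  i i → possible child types {O, B} ✗

I^A I^A, I^A I^B, I^A i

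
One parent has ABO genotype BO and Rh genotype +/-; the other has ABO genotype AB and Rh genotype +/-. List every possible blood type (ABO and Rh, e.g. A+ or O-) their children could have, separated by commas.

A+, A-, B+, B-, AB+, AB-

Gametes from BO × AB give offspring ABO genotypes AB, AO, BB, BO, i.e. phenotypes A, B, AB.
Rh cross +/- × +/- → phenotypes Rh+, Rh-.
Combining independently: A+, A-, B+, B-, AB+, AB-.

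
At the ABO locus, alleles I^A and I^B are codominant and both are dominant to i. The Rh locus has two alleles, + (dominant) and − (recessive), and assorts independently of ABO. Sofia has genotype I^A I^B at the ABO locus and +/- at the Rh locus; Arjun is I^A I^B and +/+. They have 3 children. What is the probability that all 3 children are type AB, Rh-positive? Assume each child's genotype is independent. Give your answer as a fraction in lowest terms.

ABO cross I^A I^B × I^A I^B → 1/4 A, 1/4 B, 1/2 AB.
Rh cross +/- × +/+ → 1 Rh+; so P(type AB, Rh-positive) = 1/2 × 1 = 1/2 per child.
All 3 independent: (1/2)^3 = 1/8.

1/8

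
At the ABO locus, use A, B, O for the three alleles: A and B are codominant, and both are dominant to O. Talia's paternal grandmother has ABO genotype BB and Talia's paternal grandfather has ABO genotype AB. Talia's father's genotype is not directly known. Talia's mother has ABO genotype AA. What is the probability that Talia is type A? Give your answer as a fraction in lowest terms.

1/4

Talia's father's ABO genotype from BB × AB: 1/2 AB, 1/2 BB.
Crossing each possibility with the mother AA and summing P(type A): 1/2·1/2 + 1/2·0 = 1/4.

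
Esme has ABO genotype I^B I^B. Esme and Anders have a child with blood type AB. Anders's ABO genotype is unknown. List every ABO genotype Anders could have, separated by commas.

I^A I^A, I^A I^B, I^A i

For each candidate genotype of Anders, check whether crossing it with I^B I^B can produce every observed child phenotype.
  I^A I^A → possible child types {AB} ✓
  I^A I^B → possible child types {B, AB} ✓
  I^A i → possible child types {B, AB} ✓
  I^B I^B → possible child types {B} ✗
  I^B i → possible child types {B} ✗
  i i → possible child types {B} ✗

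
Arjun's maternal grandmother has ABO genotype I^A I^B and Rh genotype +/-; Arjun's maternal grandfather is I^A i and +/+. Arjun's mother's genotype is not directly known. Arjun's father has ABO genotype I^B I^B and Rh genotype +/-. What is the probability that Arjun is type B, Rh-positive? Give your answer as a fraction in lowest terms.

Arjun's mother's ABO genotype from I^A I^B × I^A i: 1/4 I^A I^A, 1/4 I^A I^B, 1/4 I^A i, 1/4 I^B i.
Crossing each possibility with the father I^B I^B and summing P(type B): 1/4·0 + 1/4·1/2 + 1/4·1/2 + 1/4·1 = 1/2.
Similarly for Rh via the mother's Rh distribution: P(Rh+) = 7/8.
Independent loci: 1/2 × 7/8 = 7/16.

7/16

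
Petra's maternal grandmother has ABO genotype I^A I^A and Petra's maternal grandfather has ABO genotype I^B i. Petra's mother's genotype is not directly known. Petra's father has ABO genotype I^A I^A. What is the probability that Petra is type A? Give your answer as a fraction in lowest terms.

Petra's mother's ABO genotype from I^A I^A × I^B i: 1/2 I^A I^B, 1/2 I^A i.
Crossing each possibility with the father I^A I^A and summing P(type A): 1/2·1/2 + 1/2·1 = 3/4.

3/4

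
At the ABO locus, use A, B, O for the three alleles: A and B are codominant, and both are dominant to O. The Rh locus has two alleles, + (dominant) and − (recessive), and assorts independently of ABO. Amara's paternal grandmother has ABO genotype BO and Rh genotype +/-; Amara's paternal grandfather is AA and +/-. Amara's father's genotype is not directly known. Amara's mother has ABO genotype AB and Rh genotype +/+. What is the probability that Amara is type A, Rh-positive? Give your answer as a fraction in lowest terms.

3/8

Amara's father's ABO genotype from BO × AA: 1/2 AB, 1/2 AO.
Crossing each possibility with the mother AB and summing P(type A): 1/2·1/4 + 1/2·1/2 = 3/8.
Similarly for Rh via the father's Rh distribution: P(Rh+) = 1.
Independent loci: 3/8 × 1 = 3/8.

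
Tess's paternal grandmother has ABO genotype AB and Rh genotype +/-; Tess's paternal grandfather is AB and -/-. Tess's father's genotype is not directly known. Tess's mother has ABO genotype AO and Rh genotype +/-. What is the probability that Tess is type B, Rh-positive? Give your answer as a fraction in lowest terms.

Tess's father's ABO genotype from AB × AB: 1/4 AA, 1/2 AB, 1/4 BB.
Crossing each possibility with the mother AO and summing P(type B): 1/4·0 + 1/2·1/4 + 1/4·1/2 = 1/4.
Similarly for Rh via the father's Rh distribution: P(Rh+) = 5/8.
Independent loci: 1/4 × 5/8 = 5/32.

5/32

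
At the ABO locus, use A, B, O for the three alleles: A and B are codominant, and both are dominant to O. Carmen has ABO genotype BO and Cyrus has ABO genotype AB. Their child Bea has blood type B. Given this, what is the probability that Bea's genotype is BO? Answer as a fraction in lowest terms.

Cross BO × AB → 1/4 AB, 1/4 AO, 1/4 BB, 1/4 BO.
Type-B genotypes among offspring: BB (1/4), BO (1/4); total 1/2.
P(BO | type B) = (1/4) / (1/2) = 1/2.

1/2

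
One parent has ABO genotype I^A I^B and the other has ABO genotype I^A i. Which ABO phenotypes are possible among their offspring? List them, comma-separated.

A, B, AB

Gametes from I^A I^B × I^A i give offspring ABO genotypes I^A I^A, I^A I^B, I^A i, I^B i, i.e. phenotypes A, B, AB.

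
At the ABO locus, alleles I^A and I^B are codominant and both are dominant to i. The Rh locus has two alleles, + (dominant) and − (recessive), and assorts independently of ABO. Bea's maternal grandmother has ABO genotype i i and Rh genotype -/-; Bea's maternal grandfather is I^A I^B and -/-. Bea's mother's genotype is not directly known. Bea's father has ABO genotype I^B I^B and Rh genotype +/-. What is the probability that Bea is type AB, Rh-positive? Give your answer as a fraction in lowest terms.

1/8

Bea's mother's ABO genotype from i i × I^A I^B: 1/2 I^A i, 1/2 I^B i.
Crossing each possibility with the father I^B I^B and summing P(type AB): 1/2·1/2 + 1/2·0 = 1/4.
Similarly for Rh via the mother's Rh distribution: P(Rh+) = 1/2.
Independent loci: 1/4 × 1/2 = 1/8.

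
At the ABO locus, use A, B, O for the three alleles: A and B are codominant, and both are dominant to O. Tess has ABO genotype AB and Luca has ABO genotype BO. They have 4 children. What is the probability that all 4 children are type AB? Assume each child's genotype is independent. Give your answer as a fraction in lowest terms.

ABO cross AB × BO → 1/4 A, 1/2 B, 1/4 AB.
So P(type AB) = 1/4 per child.
All 4 independent: (1/4)^4 = 1/256.

1/256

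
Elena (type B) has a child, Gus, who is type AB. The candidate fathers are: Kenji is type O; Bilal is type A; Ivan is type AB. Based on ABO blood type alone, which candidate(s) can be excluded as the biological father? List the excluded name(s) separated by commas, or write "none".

A candidate is excluded only if no genotype consistent with his phenotype could produce a type AB child with a type B mother.
Kenji (type O): no genotype consistent with that phenotype can produce a type-AB child with a type-B mother.

Kenji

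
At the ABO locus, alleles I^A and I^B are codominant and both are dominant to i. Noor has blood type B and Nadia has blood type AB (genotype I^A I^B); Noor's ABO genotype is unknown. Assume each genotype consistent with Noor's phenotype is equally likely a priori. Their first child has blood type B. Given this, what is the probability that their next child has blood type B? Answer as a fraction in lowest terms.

1/2

Possible genotypes: Noor ∈ {I^B I^B, I^B i}; Nadia ∈ {I^A I^B}.
Weight each parental genotype pair by prior × P(type-B child):
  I^B I^B × I^A I^B: posterior weight 1/2; P(next child type B) = 1/2.
  I^B i × I^A I^B: posterior weight 1/2; P(next child type B) = 1/2.
Weighted sum = 1/2.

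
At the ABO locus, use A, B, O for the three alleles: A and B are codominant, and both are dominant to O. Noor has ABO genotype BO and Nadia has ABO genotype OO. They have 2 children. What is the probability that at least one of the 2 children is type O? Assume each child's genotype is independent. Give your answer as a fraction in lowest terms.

3/4

ABO cross BO × OO → 1/2 O, 1/2 B.
So P(type O) = 1/2 per child.
P(none) = (1/2)^2 = 1/4; P(at least one) = 1 − 1/4 = 3/4.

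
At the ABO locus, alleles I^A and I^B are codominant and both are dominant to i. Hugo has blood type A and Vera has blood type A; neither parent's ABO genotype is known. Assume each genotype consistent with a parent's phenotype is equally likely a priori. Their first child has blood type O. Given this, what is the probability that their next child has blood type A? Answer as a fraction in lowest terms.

3/4

Possible genotypes: Hugo ∈ {I^A I^A, I^A i}; Vera ∈ {I^A I^A, I^A i}.
Weight each parental genotype pair by prior × P(type-O child):
  I^A i × I^A i: posterior weight 1; P(next child type A) = 3/4.
Weighted sum = 3/4.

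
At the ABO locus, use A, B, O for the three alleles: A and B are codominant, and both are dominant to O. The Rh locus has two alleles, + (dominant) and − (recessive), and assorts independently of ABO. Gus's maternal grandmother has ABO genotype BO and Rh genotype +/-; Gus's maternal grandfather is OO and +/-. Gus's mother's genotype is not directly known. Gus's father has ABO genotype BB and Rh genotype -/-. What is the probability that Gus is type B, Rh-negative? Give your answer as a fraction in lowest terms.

1/2

Gus's mother's ABO genotype from BO × OO: 1/2 BO, 1/2 OO.
Crossing each possibility with the father BB and summing P(type B): 1/2·1 + 1/2·1 = 1.
Similarly for Rh via the mother's Rh distribution: P(Rh-) = 1/2.
Independent loci: 1 × 1/2 = 1/2.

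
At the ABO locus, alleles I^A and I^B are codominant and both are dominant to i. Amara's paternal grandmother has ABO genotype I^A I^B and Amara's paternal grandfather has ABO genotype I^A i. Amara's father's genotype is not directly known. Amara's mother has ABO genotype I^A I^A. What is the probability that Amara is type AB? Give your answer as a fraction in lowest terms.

Amara's father's ABO genotype from I^A I^B × I^A i: 1/4 I^A I^A, 1/4 I^A I^B, 1/4 I^A i, 1/4 I^B i.
Crossing each possibility with the mother I^A I^A and summing P(type AB): 1/4·0 + 1/4·1/2 + 1/4·0 + 1/4·1/2 = 1/4.

1/4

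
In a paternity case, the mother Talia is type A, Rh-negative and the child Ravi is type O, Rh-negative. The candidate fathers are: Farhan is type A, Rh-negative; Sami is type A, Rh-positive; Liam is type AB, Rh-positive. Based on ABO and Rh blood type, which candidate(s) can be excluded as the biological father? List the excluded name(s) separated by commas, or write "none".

A candidate is excluded only if no genotype consistent with his phenotype could produce a type O, Rh-negative child with a type A, Rh-negative mother.
Liam (type AB, Rh+): no genotype consistent with that phenotype can produce a type-O Rh- child with a type-A mother.

Liam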